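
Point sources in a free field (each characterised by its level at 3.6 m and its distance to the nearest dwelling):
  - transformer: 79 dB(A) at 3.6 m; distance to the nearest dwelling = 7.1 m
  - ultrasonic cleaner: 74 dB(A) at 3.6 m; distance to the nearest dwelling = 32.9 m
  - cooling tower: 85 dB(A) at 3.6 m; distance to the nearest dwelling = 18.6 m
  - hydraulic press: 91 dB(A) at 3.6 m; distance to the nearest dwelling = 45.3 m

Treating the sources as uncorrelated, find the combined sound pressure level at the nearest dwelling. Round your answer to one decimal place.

Apply inverse-square spreading to bring every level to the receiver, then sum 10^(L/10).
transformer: 79 − 20·log₁₀(7.1/3.6) = 79 − 5.90 = 73.10 dB(A).
ultrasonic cleaner: 74 − 20·log₁₀(32.9/3.6) = 74 − 19.22 = 54.78 dB(A).
cooling tower: 85 − 20·log₁₀(18.6/3.6) = 85 − 14.26 = 70.74 dB(A).
hydraulic press: 91 − 20·log₁₀(45.3/3.6) = 91 − 22.00 = 69.00 dB(A).
Σ 10^(L/10) = 4.052e+07 → L_total = 10·log₁₀(4.052e+07) = 76.08 dB(A).

76.1 dB(A)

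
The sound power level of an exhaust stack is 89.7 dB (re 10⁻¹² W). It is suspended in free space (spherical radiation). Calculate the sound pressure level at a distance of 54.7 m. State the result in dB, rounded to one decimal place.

Free-field spherical radiation: L_p = L_w − 10·log₁₀(4π·r²), r = 54.7 m.
4π·r² = 3.76e+04 m², 10·log₁₀ of that is 45.752 dB.
L_p = 89.7 − 45.752 = 43.95 dB.

43.9 dB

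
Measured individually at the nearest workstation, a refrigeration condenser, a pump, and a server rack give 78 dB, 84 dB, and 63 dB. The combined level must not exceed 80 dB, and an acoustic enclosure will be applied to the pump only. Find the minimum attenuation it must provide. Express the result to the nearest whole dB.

Fixed contribution from the other sources: Σ 10^(L/10) = 10^(78/10) + 10^(63/10) = 6.509e+07 (78.14 dB).
To meet 80 dB overall, the treated pump may contribute at most 10^(80/10) − 6.509e+07 = 3.491e+07, i.e. 75.43 dB.
So the pump must be reduced from 84 to 75.43 dB: IL = 8.57 dB.

9 dB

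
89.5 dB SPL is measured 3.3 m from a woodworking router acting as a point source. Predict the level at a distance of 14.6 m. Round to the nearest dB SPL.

Point-source attenuation: ΔL = 20·log₁₀(r₂/r₁) = 20·log₁₀(14.6/3.3) = 12.917 dB.
L₂ = 89.5 − 20·log₁₀(14.6/3.3) = 89.5 − 12.917 = 76.58 dB SPL.

77 dB SPL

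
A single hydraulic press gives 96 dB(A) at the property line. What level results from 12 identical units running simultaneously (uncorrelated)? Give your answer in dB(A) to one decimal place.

106.8 dB(A)

With 12 equal, uncorrelated contributions the intensity is 12× that of one unit, giving a rise of 10·log₁₀ 12.
L_total = 96 + 10·log₁₀(12) = 96 + 10.792 = 106.79 dB(A).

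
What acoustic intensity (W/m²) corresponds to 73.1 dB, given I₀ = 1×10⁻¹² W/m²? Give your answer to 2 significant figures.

2.0e-05 W/m²

L = 10·log₁₀(I/I₀) ⇒ I = I₀·10^(L/10) = 10⁻¹² × 10^7.31.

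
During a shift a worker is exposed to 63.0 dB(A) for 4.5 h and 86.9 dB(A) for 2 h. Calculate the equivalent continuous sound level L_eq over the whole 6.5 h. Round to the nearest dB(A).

Weight each interval's intensity by its duration and average over T = 6.5 h:
Σ tᵢ·10^(Lᵢ/10) = 4.5·10^(63.0/10) + 2·10^(86.9/10) = 9.885e+08.
L_eq = 10·log₁₀(9.885e+08/6.5) = 81.82 dB(A).

82 dB(A)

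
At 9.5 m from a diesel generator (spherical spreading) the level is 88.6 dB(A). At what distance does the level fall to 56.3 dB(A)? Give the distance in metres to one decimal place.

Point-source spreading drops the level by 20·log₁₀(r₂/r₁); inverting, r₂/r₁ = 10^(ΔL/20).
r₂ = 9.5·10^((88.6−56.3)/20) = 9.5·10^(32.3/20) = 391.49 m.

391.5 m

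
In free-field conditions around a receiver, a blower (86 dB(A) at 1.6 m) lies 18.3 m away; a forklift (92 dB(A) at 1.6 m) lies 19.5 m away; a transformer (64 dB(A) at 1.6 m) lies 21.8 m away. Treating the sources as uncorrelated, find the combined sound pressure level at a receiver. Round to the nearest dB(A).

71 dB(A)

Propagate each source to the receiver with L = L_ref − 20·log₁₀(r/r_ref), then add intensities.
blower: 86 − 20·log₁₀(18.3/1.6) = 86 − 21.17 = 64.83 dB(A).
forklift: 92 − 20·log₁₀(19.5/1.6) = 92 − 21.72 = 70.28 dB(A).
transformer: 64 − 20·log₁₀(21.8/1.6) = 64 − 22.69 = 41.31 dB(A).
Σ 10^(L/10) = 1.373e+07 → L_total = 10·log₁₀(1.373e+07) = 71.38 dB(A).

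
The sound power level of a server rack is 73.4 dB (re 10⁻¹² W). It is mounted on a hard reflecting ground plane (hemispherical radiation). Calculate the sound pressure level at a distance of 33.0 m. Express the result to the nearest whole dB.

The power spreads over a hemisphere of area 2π·r², so L_p = L_w − 10·log₁₀(2π·r²).
2π·r² = 6842 m², 10·log₁₀ of that is 38.352 dB.
L_p = 73.4 − 38.352 = 35.05 dB.

35 dB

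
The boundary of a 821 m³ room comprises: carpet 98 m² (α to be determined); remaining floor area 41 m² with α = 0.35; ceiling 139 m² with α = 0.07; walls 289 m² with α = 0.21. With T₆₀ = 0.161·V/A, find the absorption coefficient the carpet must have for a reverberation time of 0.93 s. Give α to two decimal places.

0.59

From T₆₀ = 0.161·V/A, the target T₆₀ = 0.93 s needs A = 0.161·821/0.93 = 142.13 m².
Absorption from the other surfaces = 41·0.35 + 139·0.07 + 289·0.21 = 84.77 m², so the carpet must supply 57.36 m² over 98 m².
α = 57.36/98 = 0.585.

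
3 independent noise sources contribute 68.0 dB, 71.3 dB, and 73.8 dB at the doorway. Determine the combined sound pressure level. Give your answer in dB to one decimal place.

Incoherent sources combine by intensity addition: L_total = 10·log₁₀(Σ 10^(L_i/10)).
Σ 10^(L/10) = 10^(68.0/10) + 10^(71.3/10) + 10^(73.8/10) = 4.379e+07.
L_total = 10·log₁₀(4.379e+07) = 76.41 dB.

76.4 dB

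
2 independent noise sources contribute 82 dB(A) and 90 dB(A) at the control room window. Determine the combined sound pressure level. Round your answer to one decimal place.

90.6 dB(A)

Incoherent sources combine by intensity addition: L_total = 10·log₁₀(Σ 10^(L_i/10)).
Σ 10^(L/10) = 10^(82/10) + 10^(90/10) = 1.158e+09.
L_total = 10·log₁₀(1.158e+09) = 90.64 dB(A).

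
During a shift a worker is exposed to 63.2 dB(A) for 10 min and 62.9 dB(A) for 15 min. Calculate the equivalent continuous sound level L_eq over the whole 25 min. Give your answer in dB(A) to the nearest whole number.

The energy average is taken in the linear domain: L_eq = 10·log₁₀[(Σ tᵢ·10^(Lᵢ/10))/T], T = 25 min.
Σ tᵢ·10^(Lᵢ/10) = 10·10^(63.2/10) + 15·10^(62.9/10) = 5.014e+07.
L_eq = 10·log₁₀(5.014e+07/25) = 63.02 dB(A).

63 dB(A)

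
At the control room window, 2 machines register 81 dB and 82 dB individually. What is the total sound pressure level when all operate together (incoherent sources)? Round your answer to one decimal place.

Incoherent sources combine by intensity addition: L_total = 10·log₁₀(Σ 10^(L_i/10)).
Σ 10^(L/10) = 10^(81/10) + 10^(82/10) = 2.844e+08.
L_total = 10·log₁₀(2.844e+08) = 84.54 dB.

84.5 dB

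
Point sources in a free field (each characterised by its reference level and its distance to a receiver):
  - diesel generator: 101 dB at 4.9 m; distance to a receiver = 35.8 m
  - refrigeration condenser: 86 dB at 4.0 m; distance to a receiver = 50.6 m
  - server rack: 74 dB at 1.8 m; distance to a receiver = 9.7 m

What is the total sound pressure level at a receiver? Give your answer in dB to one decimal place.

83.8 dB

Apply inverse-square spreading to bring every level to the receiver, then sum 10^(L/10).
diesel generator: 101 − 20·log₁₀(35.8/4.9) = 101 − 17.27 = 83.73 dB.
refrigeration condenser: 86 − 20·log₁₀(50.6/4.0) = 86 − 22.04 = 63.96 dB.
server rack: 74 − 20·log₁₀(9.7/1.8) = 74 − 14.63 = 59.37 dB.
Σ 10^(L/10) = 2.392e+08 → L_total = 10·log₁₀(2.392e+08) = 83.79 dB.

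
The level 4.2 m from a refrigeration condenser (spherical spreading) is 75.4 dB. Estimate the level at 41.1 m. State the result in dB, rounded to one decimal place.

55.6 dB

For a point source, L₂ = L₁ − 20·log₁₀(r₂/r₁).
L₂ = 75.4 − 20·log₁₀(41.1/4.2) = 75.4 − 19.812 = 55.59 dB.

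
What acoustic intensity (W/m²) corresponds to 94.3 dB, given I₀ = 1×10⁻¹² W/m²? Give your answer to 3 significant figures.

I = I₀·10^(L/10) = 10⁻¹² × 10^(94.3/10) = 10^(-2.570).

0.00269 W/m²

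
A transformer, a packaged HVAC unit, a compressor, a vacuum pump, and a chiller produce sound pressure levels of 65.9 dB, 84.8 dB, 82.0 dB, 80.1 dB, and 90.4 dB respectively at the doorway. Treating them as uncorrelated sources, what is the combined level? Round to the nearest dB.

92 dB

Incoherent sources combine by intensity addition: L_total = 10·log₁₀(Σ 10^(L_i/10)).
Σ 10^(L/10) = 10^(65.9/10) + 10^(84.8/10) + 10^(82.0/10) + 10^(80.1/10) + 10^(90.4/10) = 1.663e+09.
L_total = 10·log₁₀(1.663e+09) = 92.21 dB.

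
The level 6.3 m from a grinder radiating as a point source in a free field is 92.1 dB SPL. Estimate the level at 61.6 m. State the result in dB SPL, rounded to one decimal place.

72.3 dB SPL

For a point source, L₂ = L₁ − 20·log₁₀(r₂/r₁).
L₂ = 92.1 − 20·log₁₀(61.6/6.3) = 92.1 − 19.805 = 72.30 dB SPL.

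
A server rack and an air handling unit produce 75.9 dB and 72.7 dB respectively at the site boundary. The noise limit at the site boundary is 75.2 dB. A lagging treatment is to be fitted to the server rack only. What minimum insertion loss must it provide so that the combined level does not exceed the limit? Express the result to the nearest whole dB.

4 dB

Everything except the server rack sums to 10^(72.7/10) = 1.862e+07 in linear terms, 72.70 dB.
The limit corresponds to 10^(75.2/10) = 3.311e+07; subtracting the fixed part leaves 1.449e+07 for the server rack, i.e. 71.61 dB.
So the server rack must be reduced from 75.9 to 71.61 dB: IL = 4.29 dB.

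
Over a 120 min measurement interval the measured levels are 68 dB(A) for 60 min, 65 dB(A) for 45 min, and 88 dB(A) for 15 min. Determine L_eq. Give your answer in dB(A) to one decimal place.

79.2 dB(A)

The energy average is taken in the linear domain: L_eq = 10·log₁₀[(Σ tᵢ·10^(Lᵢ/10))/T], T = 120 min.
Σ tᵢ·10^(Lᵢ/10) = 60·10^(68/10) + 45·10^(65/10) + 15·10^(88/10) = 9.985e+09.
L_eq = 10·log₁₀(9.985e+09/120) = 79.20 dB(A).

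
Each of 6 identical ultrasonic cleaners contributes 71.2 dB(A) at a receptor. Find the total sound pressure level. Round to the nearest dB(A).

L_total = L₁ + 10·log₁₀ N for N identical incoherent sources.
L_total = 71.2 + 10·log₁₀(6) = 71.2 + 7.782 = 78.98 dB(A).

79 dB(A)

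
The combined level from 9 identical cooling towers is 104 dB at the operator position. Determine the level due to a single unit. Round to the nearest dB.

94 dB

Dividing the total intensity by 9 lowers the level by 10·log₁₀ 9 = 9.542 dB: L₁ = 104 − 9.542.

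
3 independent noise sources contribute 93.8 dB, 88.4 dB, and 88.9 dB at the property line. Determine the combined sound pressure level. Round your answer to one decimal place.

95.9 dB

For uncorrelated sources the intensities add, so convert each level to linear form, sum, and take 10·log₁₀ of the total.
Σ 10^(L/10) = 10^(93.8/10) + 10^(88.4/10) + 10^(88.9/10) = 3.867e+09.
L_total = 10·log₁₀(3.867e+09) = 95.87 dB.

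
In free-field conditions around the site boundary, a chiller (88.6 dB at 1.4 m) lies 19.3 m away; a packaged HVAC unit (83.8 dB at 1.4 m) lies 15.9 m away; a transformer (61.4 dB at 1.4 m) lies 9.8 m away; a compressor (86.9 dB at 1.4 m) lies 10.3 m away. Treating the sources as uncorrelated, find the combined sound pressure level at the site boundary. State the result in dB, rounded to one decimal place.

71.7 dB

Propagate each source to the receiver with L = L_ref − 20·log₁₀(r/r_ref), then add intensities.
chiller: 88.6 − 20·log₁₀(19.3/1.4) = 88.6 − 22.79 = 65.81 dB.
packaged HVAC unit: 83.8 − 20·log₁₀(15.9/1.4) = 83.8 − 21.11 = 62.69 dB.
transformer: 61.4 − 20·log₁₀(9.8/1.4) = 61.4 − 16.90 = 44.50 dB.
compressor: 86.9 − 20·log₁₀(10.3/1.4) = 86.9 − 17.33 = 69.57 dB.
Σ 10^(L/10) = 1.475e+07 → L_total = 10·log₁₀(1.475e+07) = 71.69 dB.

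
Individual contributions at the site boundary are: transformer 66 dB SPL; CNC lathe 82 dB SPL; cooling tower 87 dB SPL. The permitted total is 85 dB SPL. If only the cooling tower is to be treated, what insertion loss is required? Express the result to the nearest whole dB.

5 dB

Everything except the cooling tower sums to 10^(66/10) + 10^(82/10) = 1.625e+08 in linear terms, 82.11 dB SPL.
To meet 85 dB SPL overall, the treated cooling tower may contribute at most 10^(85/10) − 1.625e+08 = 1.538e+08, i.e. 81.87 dB SPL.
So the cooling tower must be reduced from 87 to 81.87 dB SPL: IL = 5.13 dB.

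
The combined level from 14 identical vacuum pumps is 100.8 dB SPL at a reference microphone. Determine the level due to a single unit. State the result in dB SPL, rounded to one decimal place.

89.3 dB SPL

For N identical incoherent sources L_total = L₁ + 10·log₁₀ N, so L₁ = 100.8 − 10·log₁₀(14) = 100.8 − 11.461.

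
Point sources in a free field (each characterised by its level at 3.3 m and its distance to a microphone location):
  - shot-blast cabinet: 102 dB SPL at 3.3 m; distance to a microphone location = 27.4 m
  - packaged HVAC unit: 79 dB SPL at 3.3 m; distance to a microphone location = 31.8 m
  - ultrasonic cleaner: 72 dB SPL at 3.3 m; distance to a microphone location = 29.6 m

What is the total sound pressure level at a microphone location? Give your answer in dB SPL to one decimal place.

83.6 dB SPL

Apply inverse-square spreading to bring every level to the receiver, then sum 10^(L/10).
shot-blast cabinet: 102 − 20·log₁₀(27.4/3.3) = 102 − 18.38 = 83.62 dB SPL.
packaged HVAC unit: 79 − 20·log₁₀(31.8/3.3) = 79 − 19.68 = 59.32 dB SPL.
ultrasonic cleaner: 72 − 20·log₁₀(29.6/3.3) = 72 − 19.06 = 52.94 dB SPL.
Σ 10^(L/10) = 2.309e+08 → L_total = 10·log₁₀(2.309e+08) = 83.64 dB SPL.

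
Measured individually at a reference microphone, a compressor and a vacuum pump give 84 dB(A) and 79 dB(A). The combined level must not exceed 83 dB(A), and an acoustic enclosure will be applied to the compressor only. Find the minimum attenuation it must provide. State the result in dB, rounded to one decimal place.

The untreated sources together contribute 10^(79/10) = 7.943e+07, i.e. 79.00 dB(A).
The limit corresponds to 10^(83/10) = 1.995e+08; subtracting the fixed part leaves 1.201e+08 for the compressor, i.e. 80.80 dB(A).
So the compressor must be reduced from 84 to 80.80 dB(A): IL = 3.20 dB.

3.2 dB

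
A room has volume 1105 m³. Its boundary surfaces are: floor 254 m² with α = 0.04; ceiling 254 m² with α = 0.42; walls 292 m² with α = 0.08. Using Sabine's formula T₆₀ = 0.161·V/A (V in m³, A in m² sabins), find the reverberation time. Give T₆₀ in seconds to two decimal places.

1.27 s

Summing Sᵢαᵢ: 254·0.04 + 254·0.42 + 292·0.08 = 140.20 m².
T₆₀ = 0.161 × 1105 / 140.20 = 1.269 s.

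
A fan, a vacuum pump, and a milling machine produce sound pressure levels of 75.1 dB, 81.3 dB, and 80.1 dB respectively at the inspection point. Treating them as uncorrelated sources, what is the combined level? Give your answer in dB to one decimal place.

84.3 dB

For uncorrelated sources the intensities add, so convert each level to linear form, sum, and take 10·log₁₀ of the total.
Σ 10^(L/10) = 10^(75.1/10) + 10^(81.3/10) + 10^(80.1/10) = 2.696e+08.
L_total = 10·log₁₀(2.696e+08) = 84.31 dB.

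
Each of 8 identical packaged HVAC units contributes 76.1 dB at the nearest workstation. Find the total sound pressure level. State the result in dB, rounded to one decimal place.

85.1 dB

L_total = L₁ + 10·log₁₀ N for N identical incoherent sources.
L_total = 76.1 + 10·log₁₀(8) = 76.1 + 9.031 = 85.13 dB.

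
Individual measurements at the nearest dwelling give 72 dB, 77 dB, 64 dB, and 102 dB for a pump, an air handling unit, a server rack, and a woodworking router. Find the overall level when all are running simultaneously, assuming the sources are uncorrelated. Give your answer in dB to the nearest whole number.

For uncorrelated sources the intensities add, so convert each level to linear form, sum, and take 10·log₁₀ of the total.
Σ 10^(L/10) = 10^(72/10) + 10^(77/10) + 10^(64/10) + 10^(102/10) = 1.592e+10.
L_total = 10·log₁₀(1.592e+10) = 102.02 dB.

102 dB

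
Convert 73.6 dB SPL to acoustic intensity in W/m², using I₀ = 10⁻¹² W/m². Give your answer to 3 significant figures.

I/I₀ = 10^(73.6/10) = 2.291e+07, so I = 2.291e+07 × 10⁻¹² W/m².

2.29e-05 W/m²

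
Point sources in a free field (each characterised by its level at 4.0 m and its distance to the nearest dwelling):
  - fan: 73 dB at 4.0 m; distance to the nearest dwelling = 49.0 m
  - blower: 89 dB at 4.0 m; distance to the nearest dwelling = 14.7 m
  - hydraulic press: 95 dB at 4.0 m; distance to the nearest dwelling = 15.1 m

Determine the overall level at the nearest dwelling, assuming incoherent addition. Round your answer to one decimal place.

Apply inverse-square spreading to bring every level to the receiver, then sum 10^(L/10).
fan: 73 − 20·log₁₀(49.0/4.0) = 73 − 21.76 = 51.24 dB.
blower: 89 − 20·log₁₀(14.7/4.0) = 89 − 11.31 = 77.69 dB.
hydraulic press: 95 − 20·log₁₀(15.1/4.0) = 95 − 11.54 = 83.46 dB.
Σ 10^(L/10) = 2.809e+08 → L_total = 10·log₁₀(2.809e+08) = 84.48 dB.

84.5 dB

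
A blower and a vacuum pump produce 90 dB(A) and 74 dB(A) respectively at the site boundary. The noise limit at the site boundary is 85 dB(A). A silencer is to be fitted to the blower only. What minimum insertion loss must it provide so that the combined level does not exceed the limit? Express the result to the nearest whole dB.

The untreated sources together contribute 10^(74/10) = 2.512e+07, i.e. 74.00 dB(A).
To meet 85 dB(A) overall, the treated blower may contribute at most 10^(85/10) − 2.512e+07 = 2.911e+08, i.e. 84.64 dB(A).
Required insertion loss = 90 − 84.64 = 5.36 dB.

5 dB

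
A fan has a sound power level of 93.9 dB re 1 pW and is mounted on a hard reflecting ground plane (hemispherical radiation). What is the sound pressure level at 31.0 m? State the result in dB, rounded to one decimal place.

The power spreads over a hemisphere of area 2π·r², so L_p = L_w − 10·log₁₀(2π·r²).
2π·r² = 6038 m², 10·log₁₀ of that is 37.809 dB.
L_p = 93.9 − 37.809 = 56.09 dB.

56.1 dB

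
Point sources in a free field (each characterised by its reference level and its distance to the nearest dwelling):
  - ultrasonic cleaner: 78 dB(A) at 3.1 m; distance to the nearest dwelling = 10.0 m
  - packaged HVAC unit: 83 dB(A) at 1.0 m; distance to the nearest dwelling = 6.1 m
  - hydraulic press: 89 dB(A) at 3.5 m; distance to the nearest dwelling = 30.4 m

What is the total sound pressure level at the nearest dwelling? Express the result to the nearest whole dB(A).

73 dB(A)

First find each source's level at the receiver (point-source: −20·log₁₀(r/r_ref)), then combine on an intensity basis.
ultrasonic cleaner: 78 − 20·log₁₀(10.0/3.1) = 78 − 10.17 = 67.83 dB(A).
packaged HVAC unit: 83 − 20·log₁₀(6.1/1.0) = 83 − 15.71 = 67.29 dB(A).
hydraulic press: 89 − 20·log₁₀(30.4/3.5) = 89 − 18.78 = 70.22 dB(A).
Σ 10^(L/10) = 2.195e+07 → L_total = 10·log₁₀(2.195e+07) = 73.42 dB(A).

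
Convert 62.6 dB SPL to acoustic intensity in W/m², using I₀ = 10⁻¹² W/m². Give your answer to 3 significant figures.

I/I₀ = 10^(62.6/10) = 1.82e+06, so I = 1.82e+06 × 10⁻¹² W/m².

1.82e-06 W/m²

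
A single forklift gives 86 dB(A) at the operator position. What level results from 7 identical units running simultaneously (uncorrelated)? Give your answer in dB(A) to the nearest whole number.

L_total = L₁ + 10·log₁₀ N for N identical incoherent sources.
L_total = 86 + 10·log₁₀(7) = 86 + 8.451 = 94.45 dB(A).

94 dB(A)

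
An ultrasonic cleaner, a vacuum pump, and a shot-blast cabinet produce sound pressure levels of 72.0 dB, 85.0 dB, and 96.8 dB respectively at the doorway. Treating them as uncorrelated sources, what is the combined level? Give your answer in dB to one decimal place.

97.1 dB

For uncorrelated sources the intensities add, so convert each level to linear form, sum, and take 10·log₁₀ of the total.
Σ 10^(L/10) = 10^(72.0/10) + 10^(85.0/10) + 10^(96.8/10) = 5.118e+09.
L_total = 10·log₁₀(5.118e+09) = 97.09 dB.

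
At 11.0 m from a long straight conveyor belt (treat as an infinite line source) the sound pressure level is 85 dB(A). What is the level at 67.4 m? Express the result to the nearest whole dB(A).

77 dB(A)

Line-source attenuation: ΔL = 10·log₁₀(r₂/r₁) = 10·log₁₀(67.4/11.0) = 7.873 dB.
L₂ = 85 − 10·log₁₀(67.4/11.0) = 85 − 7.873 = 77.13 dB(A).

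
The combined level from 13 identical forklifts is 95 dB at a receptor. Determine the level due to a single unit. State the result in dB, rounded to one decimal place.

83.9 dB

For N identical incoherent sources L_total = L₁ + 10·log₁₀ N, so L₁ = 95 − 10·log₁₀(13) = 95 − 11.139.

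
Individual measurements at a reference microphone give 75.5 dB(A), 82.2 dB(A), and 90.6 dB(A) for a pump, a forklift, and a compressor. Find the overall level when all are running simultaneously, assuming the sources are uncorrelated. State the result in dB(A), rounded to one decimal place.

91.3 dB(A)

For uncorrelated sources the intensities add, so convert each level to linear form, sum, and take 10·log₁₀ of the total.
Σ 10^(L/10) = 10^(75.5/10) + 10^(82.2/10) + 10^(90.6/10) = 1.350e+09.
L_total = 10·log₁₀(1.350e+09) = 91.30 dB(A).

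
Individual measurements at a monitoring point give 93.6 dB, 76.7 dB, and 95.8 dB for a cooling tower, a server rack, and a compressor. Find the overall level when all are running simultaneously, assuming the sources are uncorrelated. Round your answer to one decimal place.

97.9 dB

Incoherent sources combine by intensity addition: L_total = 10·log₁₀(Σ 10^(L_i/10)).
Σ 10^(L/10) = 10^(93.6/10) + 10^(76.7/10) + 10^(95.8/10) = 6.140e+09.
L_total = 10·log₁₀(6.140e+09) = 97.88 dB.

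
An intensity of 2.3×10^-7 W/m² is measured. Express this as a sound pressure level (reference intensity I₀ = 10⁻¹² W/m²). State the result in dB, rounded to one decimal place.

I/I₀ = 2.3×10^-7/10⁻¹² = 2.3×10^5, and L = 10·log₁₀(I/I₀).
L = 10·(0.3617 + 5) = 53.62 dB.

53.6 dB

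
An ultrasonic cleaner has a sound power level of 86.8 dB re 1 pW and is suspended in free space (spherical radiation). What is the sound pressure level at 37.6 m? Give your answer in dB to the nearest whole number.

44 dB

Free-field spherical radiation: L_p = L_w − 10·log₁₀(4π·r²), r = 37.6 m.
4π·r² = 1.777e+04 m², 10·log₁₀ of that is 42.496 dB.
L_p = 86.8 − 42.496 = 44.30 dB.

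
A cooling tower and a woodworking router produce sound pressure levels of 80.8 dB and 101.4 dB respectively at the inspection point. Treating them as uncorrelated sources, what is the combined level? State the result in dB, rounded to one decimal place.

101.4 dB

For uncorrelated sources the intensities add, so convert each level to linear form, sum, and take 10·log₁₀ of the total.
Σ 10^(L/10) = 10^(80.8/10) + 10^(101.4/10) = 1.392e+10.
L_total = 10·log₁₀(1.392e+10) = 101.44 dB.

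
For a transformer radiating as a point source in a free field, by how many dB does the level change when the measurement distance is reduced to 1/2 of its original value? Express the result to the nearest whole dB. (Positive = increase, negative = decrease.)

With spherical spreading the level changes by −20·log₁₀(r₂/r₁).
ΔL = −20·log₁₀(0.5) = +6.02 dB.

+6 dB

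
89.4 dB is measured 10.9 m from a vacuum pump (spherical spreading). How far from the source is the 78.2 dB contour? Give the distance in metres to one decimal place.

39.6 m

For a point source L₁ − L₂ = 20·log₁₀(r₂/r₁), so r₂ = r₁·10^((L₁−L₂)/20).
r₂ = 10.9·10^((89.4−78.2)/20) = 10.9·10^(11.2/20) = 39.58 m.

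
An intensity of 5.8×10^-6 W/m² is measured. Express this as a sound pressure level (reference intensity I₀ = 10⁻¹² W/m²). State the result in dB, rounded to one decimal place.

L = 10·log₁₀(I/I₀) = 10·log₁₀(5.8×10^-6/10⁻¹²) = 10·log₁₀(5.8×10^6).
L = 10·(0.7634 + 6) = 67.63 dB.

67.6 dB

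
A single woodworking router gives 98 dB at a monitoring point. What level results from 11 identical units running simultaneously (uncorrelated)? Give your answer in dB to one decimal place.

108.4 dB

N identical incoherent sources raise the level by 10·log₁₀ N.
L_total = 98 + 10·log₁₀(11) = 98 + 10.414 = 108.41 dB.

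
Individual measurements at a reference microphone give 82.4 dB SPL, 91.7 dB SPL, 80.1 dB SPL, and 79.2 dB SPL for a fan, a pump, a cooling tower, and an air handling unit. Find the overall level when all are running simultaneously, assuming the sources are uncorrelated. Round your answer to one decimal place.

92.6 dB SPL

For uncorrelated sources the intensities add, so convert each level to linear form, sum, and take 10·log₁₀ of the total.
Σ 10^(L/10) = 10^(82.4/10) + 10^(91.7/10) + 10^(80.1/10) + 10^(79.2/10) = 1.838e+09.
L_total = 10·log₁₀(1.838e+09) = 92.64 dB SPL.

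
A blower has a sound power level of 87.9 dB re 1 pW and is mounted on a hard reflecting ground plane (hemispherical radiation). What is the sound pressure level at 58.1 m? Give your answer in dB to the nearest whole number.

45 dB

L_p = L_w − 10·log₁₀(2π·r²) with r = 58.1 m.
2π·r² = 2.121e+04 m², 10·log₁₀ of that is 43.265 dB.
L_p = 87.9 − 43.265 = 44.63 dB.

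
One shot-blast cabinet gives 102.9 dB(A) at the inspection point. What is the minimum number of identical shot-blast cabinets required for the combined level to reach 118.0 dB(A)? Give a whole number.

33

N identical sources give L₁ + 10·log₁₀ N, so require 10·log₁₀ N ≥ 118.0 − 102.9 = 15.1 dB.
N ≥ 10^(15.1/10) = 32.359, so N = 33.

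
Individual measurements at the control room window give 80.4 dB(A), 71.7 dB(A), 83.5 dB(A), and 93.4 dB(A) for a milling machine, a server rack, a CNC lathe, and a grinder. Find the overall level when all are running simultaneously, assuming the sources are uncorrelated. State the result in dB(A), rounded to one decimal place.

94.0 dB(A)

For uncorrelated sources the intensities add, so convert each level to linear form, sum, and take 10·log₁₀ of the total.
Σ 10^(L/10) = 10^(80.4/10) + 10^(71.7/10) + 10^(83.5/10) + 10^(93.4/10) = 2.536e+09.
L_total = 10·log₁₀(2.536e+09) = 94.04 dB(A).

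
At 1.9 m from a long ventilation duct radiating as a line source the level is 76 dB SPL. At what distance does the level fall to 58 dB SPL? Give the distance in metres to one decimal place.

119.9 m

For a line source L₁ − L₂ = 10·log₁₀(r₂/r₁), so r₂ = r₁·10^((L₁−L₂)/10).
r₂ = 1.9·10^((76−58)/10) = 1.9·10^(18.0/10) = 119.88 m.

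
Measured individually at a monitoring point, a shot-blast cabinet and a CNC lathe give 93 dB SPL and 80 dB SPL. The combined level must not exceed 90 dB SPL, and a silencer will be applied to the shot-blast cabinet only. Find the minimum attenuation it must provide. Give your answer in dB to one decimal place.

The untreated sources together contribute 10^(80/10) = 1.000e+08, i.e. 80.00 dB SPL.
The limit corresponds to 10^(90/10) = 1.000e+09; subtracting the fixed part leaves 9.000e+08 for the shot-blast cabinet, i.e. 89.54 dB SPL.
Required insertion loss = 93 − 89.54 = 3.46 dB.

3.5 dB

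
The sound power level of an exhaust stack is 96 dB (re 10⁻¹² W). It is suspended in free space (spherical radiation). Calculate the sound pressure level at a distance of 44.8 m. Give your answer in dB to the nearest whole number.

The power spreads over a sphere of area 4π·r², so L_p = L_w − 10·log₁₀(4π·r²).
4π·r² = 2.522e+04 m², 10·log₁₀ of that is 44.018 dB.
L_p = 96 − 44.018 = 51.98 dB.

52 dB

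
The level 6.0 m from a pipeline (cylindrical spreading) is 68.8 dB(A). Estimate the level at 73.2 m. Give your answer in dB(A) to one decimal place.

For a line source, L₂ = L₁ − 10·log₁₀(r₂/r₁).
L₂ = 68.8 − 10·log₁₀(73.2/6.0) = 68.8 − 10.864 = 57.94 dB(A).

57.9 dB(A)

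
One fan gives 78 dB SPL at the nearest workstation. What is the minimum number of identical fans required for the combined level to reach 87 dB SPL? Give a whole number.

8

The shortfall is 87 − 78 = 9.0 dB, and N units add 10·log₁₀ N, so need 10·log₁₀ N ≥ 9.0.
N ≥ 10^(9.0/10) = 7.943, so N = 8.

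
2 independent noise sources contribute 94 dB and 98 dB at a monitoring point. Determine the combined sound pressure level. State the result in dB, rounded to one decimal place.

99.5 dB

For uncorrelated sources the intensities add, so convert each level to linear form, sum, and take 10·log₁₀ of the total.
Σ 10^(L/10) = 10^(94/10) + 10^(98/10) = 8.821e+09.
L_total = 10·log₁₀(8.821e+09) = 99.46 dB.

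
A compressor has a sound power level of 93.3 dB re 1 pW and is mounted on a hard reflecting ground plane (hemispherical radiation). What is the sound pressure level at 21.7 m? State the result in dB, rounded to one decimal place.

58.6 dB

The power spreads over a hemisphere of area 2π·r², so L_p = L_w − 10·log₁₀(2π·r²).
2π·r² = 2959 m², 10·log₁₀ of that is 34.711 dB.
L_p = 93.3 − 34.711 = 58.59 dB.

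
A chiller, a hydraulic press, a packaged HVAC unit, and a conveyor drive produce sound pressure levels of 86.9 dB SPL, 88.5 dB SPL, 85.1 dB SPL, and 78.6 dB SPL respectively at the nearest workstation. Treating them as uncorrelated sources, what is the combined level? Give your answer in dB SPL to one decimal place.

92.0 dB SPL

Incoherent sources combine by intensity addition: L_total = 10·log₁₀(Σ 10^(L_i/10)).
Σ 10^(L/10) = 10^(86.9/10) + 10^(88.5/10) + 10^(85.1/10) + 10^(78.6/10) = 1.594e+09.
L_total = 10·log₁₀(1.594e+09) = 92.02 dB SPL.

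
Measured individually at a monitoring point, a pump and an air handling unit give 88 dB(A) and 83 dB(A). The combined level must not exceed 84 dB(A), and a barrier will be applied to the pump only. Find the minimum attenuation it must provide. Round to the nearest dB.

The untreated sources together contribute 10^(83/10) = 1.995e+08, i.e. 83.00 dB(A).
To meet 84 dB(A) overall, the treated pump may contribute at most 10^(84/10) − 1.995e+08 = 5.166e+07, i.e. 77.13 dB(A).
So the pump must be reduced from 88 to 77.13 dB(A): IL = 10.87 dB.

11 dB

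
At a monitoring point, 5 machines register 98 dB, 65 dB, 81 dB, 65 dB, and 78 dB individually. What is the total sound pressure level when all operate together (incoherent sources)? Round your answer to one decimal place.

Incoherent sources combine by intensity addition: L_total = 10·log₁₀(Σ 10^(L_i/10)).
Σ 10^(L/10) = 10^(98/10) + 10^(65/10) + 10^(81/10) + 10^(65/10) + 10^(78/10) = 6.505e+09.
L_total = 10·log₁₀(6.505e+09) = 98.13 dB.

98.1 dB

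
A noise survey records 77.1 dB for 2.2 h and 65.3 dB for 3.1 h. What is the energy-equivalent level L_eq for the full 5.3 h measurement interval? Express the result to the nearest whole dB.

Weight each interval's intensity by its duration and average over T = 5.3 h:
Σ tᵢ·10^(Lᵢ/10) = 2.2·10^(77.1/10) + 3.1·10^(65.3/10) = 1.233e+08.
L_eq = 10·log₁₀(1.233e+08/5.3) = 73.67 dB.

74 dB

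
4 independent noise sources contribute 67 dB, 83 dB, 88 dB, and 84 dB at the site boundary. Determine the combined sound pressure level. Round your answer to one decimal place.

90.4 dB

Incoherent sources combine by intensity addition: L_total = 10·log₁₀(Σ 10^(L_i/10)).
Σ 10^(L/10) = 10^(67/10) + 10^(83/10) + 10^(88/10) + 10^(84/10) = 1.087e+09.
L_total = 10·log₁₀(1.087e+09) = 90.36 dB.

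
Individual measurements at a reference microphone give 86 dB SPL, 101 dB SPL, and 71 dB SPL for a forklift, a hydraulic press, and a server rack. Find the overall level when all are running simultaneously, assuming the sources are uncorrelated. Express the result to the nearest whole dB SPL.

101 dB SPL

Incoherent sources combine by intensity addition: L_total = 10·log₁₀(Σ 10^(L_i/10)).
Σ 10^(L/10) = 10^(86/10) + 10^(101/10) + 10^(71/10) = 1.300e+10.
L_total = 10·log₁₀(1.300e+10) = 101.14 dB SPL.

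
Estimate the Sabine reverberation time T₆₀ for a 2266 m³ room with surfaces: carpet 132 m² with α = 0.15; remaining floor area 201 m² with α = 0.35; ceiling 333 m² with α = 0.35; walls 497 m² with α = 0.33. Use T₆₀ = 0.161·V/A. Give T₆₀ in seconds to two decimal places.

0.98 s

Summing Sᵢαᵢ: 132·0.15 + 201·0.35 + 333·0.35 + 497·0.33 = 370.71 m².
T₆₀ = 0.161 × 2266 / 370.71 = 0.984 s.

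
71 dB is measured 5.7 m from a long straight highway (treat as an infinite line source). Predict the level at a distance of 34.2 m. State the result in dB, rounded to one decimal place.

For a line source, L₂ = L₁ − 10·log₁₀(r₂/r₁).
L₂ = 71 − 10·log₁₀(34.2/5.7) = 71 − 7.782 = 63.22 dB.

63.2 dB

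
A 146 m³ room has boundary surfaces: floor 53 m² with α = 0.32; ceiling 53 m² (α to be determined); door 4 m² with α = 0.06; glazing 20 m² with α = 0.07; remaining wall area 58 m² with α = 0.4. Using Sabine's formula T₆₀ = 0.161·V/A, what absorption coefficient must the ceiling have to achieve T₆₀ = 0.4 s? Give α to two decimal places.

A = 0.161·V/T₆₀ = 0.161·146/0.4 = 58.77 m² sabins.
Absorption from the other surfaces = 53·0.32 + 4·0.06 + 20·0.07 + 58·0.4 = 41.80 m², so the ceiling must supply 16.96 m² over 53 m².
α = 16.96/53 = 0.320.

0.32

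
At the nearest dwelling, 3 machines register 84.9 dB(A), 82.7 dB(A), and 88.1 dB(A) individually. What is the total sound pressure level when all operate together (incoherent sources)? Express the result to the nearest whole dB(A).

91 dB(A)

Incoherent sources combine by intensity addition: L_total = 10·log₁₀(Σ 10^(L_i/10)).
Σ 10^(L/10) = 10^(84.9/10) + 10^(82.7/10) + 10^(88.1/10) = 1.141e+09.
L_total = 10·log₁₀(1.141e+09) = 90.57 dB(A).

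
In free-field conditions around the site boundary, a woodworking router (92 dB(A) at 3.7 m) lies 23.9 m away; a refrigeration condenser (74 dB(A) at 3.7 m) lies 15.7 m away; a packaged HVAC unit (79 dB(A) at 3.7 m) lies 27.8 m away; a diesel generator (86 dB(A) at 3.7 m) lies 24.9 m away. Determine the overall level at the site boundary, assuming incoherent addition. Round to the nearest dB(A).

Propagate each source to the receiver with L = L_ref − 20·log₁₀(r/r_ref), then add intensities.
woodworking router: 92 − 20·log₁₀(23.9/3.7) = 92 − 16.20 = 75.80 dB(A).
refrigeration condenser: 74 − 20·log₁₀(15.7/3.7) = 74 − 12.55 = 61.45 dB(A).
packaged HVAC unit: 79 − 20·log₁₀(27.8/3.7) = 79 − 17.52 = 61.48 dB(A).
diesel generator: 86 − 20·log₁₀(24.9/3.7) = 86 − 16.56 = 69.44 dB(A).
Σ 10^(L/10) = 4.958e+07 → L_total = 10·log₁₀(4.958e+07) = 76.95 dB(A).

77 dB(A)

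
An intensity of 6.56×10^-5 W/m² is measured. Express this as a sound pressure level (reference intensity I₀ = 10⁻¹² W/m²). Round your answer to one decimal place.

78.2 dB

I/I₀ = 6.56×10^-5/10⁻¹² = 6.56×10^7, and L = 10·log₁₀(I/I₀).
L = 10·(0.8169 + 7) = 78.17 dB.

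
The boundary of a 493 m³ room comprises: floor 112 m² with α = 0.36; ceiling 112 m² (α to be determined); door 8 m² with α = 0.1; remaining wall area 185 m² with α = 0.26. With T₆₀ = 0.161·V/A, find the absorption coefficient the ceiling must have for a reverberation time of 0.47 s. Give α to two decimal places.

0.71

Required total absorption A = 0.161·493/0.47 = 168.88 m².
Absorption from the other surfaces = 112·0.36 + 8·0.1 + 185·0.26 = 89.22 m², so the ceiling must supply 79.66 m² over 112 m².
α = 79.66/112 = 0.711.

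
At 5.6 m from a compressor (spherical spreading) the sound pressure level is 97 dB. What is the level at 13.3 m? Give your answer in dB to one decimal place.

Spherical spreading from a point source gives a 20·log₁₀(r₂/r₁) drop.
L₂ = 97 − 20·log₁₀(13.3/5.6) = 97 − 7.513 = 89.49 dB.

89.5 dB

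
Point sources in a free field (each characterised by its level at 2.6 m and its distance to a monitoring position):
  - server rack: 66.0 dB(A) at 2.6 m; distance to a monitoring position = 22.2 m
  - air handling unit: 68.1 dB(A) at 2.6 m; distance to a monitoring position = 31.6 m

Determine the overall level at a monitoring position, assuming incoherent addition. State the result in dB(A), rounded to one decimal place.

Apply inverse-square spreading to bring every level to the receiver, then sum 10^(L/10).
server rack: 66.0 − 20·log₁₀(22.2/2.6) = 66.0 − 18.63 = 47.37 dB(A).
air handling unit: 68.1 − 20·log₁₀(31.6/2.6) = 68.1 − 21.69 = 46.41 dB(A).
Σ 10^(L/10) = 9.832e+04 → L_total = 10·log₁₀(9.832e+04) = 49.93 dB(A).

49.9 dB(A)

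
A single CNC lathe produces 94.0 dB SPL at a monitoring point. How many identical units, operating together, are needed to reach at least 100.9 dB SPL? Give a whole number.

5

N identical sources give L₁ + 10·log₁₀ N, so require 10·log₁₀ N ≥ 100.9 − 94.0 = 6.9 dB.
N ≥ 10^(6.9/10) = 4.898, so N = 5.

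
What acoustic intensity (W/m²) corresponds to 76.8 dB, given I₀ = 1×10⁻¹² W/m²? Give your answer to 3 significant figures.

L = 10·log₁₀(I/I₀) ⇒ I = I₀·10^(L/10) = 10⁻¹² × 10^7.68.

4.79e-05 W/m²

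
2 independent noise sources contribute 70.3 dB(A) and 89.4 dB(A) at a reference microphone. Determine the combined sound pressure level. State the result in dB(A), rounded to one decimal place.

Incoherent sources combine by intensity addition: L_total = 10·log₁₀(Σ 10^(L_i/10)).
Σ 10^(L/10) = 10^(70.3/10) + 10^(89.4/10) = 8.817e+08.
L_total = 10·log₁₀(8.817e+08) = 89.45 dB(A).

89.5 dB(A)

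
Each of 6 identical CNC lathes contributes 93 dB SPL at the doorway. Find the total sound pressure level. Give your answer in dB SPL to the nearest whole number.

L_total = L₁ + 10·log₁₀ N for N identical incoherent sources.
L_total = 93 + 10·log₁₀(6) = 93 + 7.782 = 100.78 dB SPL.

101 dB SPL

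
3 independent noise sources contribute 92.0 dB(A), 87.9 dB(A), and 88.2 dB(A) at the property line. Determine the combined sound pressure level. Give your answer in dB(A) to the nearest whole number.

95 dB(A)

Incoherent sources combine by intensity addition: L_total = 10·log₁₀(Σ 10^(L_i/10)).
Σ 10^(L/10) = 10^(92.0/10) + 10^(87.9/10) + 10^(88.2/10) = 2.862e+09.
L_total = 10·log₁₀(2.862e+09) = 94.57 dB(A).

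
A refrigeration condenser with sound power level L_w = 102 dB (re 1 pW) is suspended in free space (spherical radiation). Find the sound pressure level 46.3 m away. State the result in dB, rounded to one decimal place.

57.7 dB

L_p = L_w − 10·log₁₀(4π·r²) with r = 46.3 m.
4π·r² = 2.694e+04 m², 10·log₁₀ of that is 44.304 dB.
L_p = 102 − 44.304 = 57.70 dB.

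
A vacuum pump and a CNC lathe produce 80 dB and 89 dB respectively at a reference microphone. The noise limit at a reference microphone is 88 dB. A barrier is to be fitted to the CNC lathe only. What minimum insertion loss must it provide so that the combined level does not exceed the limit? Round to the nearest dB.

2 dB

Everything except the CNC lathe sums to 10^(80/10) = 1.000e+08 in linear terms, 80.00 dB.
The limit corresponds to 10^(88/10) = 6.310e+08; subtracting the fixed part leaves 5.310e+08 for the CNC lathe, i.e. 87.25 dB.
So the CNC lathe must be reduced from 89 to 87.25 dB: IL = 1.75 dB.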